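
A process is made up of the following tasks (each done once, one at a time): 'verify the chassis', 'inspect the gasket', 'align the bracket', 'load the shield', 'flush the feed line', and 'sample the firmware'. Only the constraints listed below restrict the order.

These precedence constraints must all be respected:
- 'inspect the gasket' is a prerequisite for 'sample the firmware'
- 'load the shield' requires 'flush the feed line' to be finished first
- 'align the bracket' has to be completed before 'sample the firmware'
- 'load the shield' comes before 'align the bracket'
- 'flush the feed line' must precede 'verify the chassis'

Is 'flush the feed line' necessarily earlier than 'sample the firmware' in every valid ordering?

There is a constraint chain 'flush the feed line' → 'load the shield' → 'align the bracket' → 'sample the firmware'.
Hence 'flush the feed line' necessarily comes before 'sample the firmware'.

Yes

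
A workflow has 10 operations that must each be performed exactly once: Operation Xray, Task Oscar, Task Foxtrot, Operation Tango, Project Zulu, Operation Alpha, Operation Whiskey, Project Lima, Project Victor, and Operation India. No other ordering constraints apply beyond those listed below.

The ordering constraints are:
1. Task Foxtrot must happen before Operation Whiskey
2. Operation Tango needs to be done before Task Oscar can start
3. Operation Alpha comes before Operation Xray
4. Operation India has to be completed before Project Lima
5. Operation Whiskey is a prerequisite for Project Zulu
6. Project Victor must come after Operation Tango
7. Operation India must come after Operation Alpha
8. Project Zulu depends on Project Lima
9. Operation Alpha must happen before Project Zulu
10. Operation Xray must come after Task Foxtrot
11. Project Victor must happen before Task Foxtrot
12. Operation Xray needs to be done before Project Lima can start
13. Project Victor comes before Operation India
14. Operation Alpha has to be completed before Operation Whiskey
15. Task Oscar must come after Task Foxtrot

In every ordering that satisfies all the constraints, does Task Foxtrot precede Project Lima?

There is a constraint chain Task Foxtrot → Operation Xray → Project Lima.
That forces Task Foxtrot before Project Lima in every valid schedule.

Yes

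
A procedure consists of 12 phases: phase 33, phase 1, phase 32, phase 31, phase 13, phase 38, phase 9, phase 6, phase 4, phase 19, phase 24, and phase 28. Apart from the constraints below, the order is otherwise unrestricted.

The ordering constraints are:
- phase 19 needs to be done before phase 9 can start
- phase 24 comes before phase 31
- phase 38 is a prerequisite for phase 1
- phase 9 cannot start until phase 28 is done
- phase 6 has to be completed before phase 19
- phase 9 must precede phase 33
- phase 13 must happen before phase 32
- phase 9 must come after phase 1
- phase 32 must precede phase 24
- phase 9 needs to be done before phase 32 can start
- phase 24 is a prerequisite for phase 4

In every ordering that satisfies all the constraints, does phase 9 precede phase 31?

Yes

There is a constraint chain phase 9 → phase 32 → phase 24 → phase 31.
So phase 9 must precede phase 31 in any valid ordering.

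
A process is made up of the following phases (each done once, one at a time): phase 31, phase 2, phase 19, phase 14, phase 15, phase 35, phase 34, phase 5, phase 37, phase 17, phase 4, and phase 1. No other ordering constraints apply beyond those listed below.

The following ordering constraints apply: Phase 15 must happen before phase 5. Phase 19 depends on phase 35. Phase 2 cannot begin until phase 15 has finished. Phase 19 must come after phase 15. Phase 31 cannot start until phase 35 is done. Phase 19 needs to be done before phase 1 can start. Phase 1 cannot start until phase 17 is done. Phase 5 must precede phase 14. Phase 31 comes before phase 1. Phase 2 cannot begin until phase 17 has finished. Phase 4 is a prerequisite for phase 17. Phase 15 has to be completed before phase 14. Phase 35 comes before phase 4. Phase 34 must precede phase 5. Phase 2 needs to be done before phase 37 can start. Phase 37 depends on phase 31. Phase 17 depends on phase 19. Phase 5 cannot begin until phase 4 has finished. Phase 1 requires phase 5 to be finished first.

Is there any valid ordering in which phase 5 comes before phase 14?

Yes

Phase 5 is actually forced before phase 14 by the constraints, so certainly some valid ordering has phase 5 first.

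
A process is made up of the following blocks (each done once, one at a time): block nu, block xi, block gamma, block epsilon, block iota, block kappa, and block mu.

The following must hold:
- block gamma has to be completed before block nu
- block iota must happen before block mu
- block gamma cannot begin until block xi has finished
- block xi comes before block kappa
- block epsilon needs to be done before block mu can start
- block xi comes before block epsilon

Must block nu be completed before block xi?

There is a chain block xi → block gamma → block nu, which puts block xi before block nu.
So block nu never precedes block xi.

No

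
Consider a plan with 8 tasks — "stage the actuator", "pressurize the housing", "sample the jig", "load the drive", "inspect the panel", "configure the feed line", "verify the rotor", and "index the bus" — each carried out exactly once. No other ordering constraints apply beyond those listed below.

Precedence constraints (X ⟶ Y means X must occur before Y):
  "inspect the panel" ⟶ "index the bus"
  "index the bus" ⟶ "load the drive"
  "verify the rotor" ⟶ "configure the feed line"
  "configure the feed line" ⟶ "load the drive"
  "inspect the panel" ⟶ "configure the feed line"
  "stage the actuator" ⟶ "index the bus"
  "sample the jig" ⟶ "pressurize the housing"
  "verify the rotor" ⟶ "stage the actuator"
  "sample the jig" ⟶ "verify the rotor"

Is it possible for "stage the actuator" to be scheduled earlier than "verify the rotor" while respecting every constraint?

The constraints give a chain "verify the rotor" → "stage the actuator", which forces "verify the rotor" before "stage the actuator".
Hence "stage the actuator" can never be scheduled before "verify the rotor".

No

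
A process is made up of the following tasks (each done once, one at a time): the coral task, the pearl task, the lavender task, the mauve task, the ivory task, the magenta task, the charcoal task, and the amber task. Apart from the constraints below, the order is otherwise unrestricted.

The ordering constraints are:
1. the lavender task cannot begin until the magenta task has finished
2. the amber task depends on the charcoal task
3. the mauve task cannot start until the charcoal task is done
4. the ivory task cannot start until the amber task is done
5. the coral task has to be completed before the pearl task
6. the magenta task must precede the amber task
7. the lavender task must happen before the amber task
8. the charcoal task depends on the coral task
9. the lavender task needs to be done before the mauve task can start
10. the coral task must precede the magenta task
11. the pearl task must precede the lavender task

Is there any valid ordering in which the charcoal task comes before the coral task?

No

There is a dependency chain the coral task → the charcoal task, so the charcoal task always comes after the coral task.
So no valid ordering can have the charcoal task before the coral task.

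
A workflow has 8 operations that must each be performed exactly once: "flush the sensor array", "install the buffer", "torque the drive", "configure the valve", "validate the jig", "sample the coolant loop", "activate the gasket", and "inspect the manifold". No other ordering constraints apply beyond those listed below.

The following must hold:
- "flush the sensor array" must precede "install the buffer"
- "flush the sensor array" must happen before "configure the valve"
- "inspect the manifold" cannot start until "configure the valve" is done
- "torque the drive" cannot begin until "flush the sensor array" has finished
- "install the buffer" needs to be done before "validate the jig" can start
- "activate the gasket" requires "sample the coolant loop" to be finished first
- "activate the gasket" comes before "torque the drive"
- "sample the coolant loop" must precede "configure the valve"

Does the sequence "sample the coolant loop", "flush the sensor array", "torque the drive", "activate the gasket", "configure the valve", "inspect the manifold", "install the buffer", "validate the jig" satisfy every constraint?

The sequence places "torque the drive" ahead of "activate the gasket".
That contradicts the constraint that "activate the gasket" must precede "torque the drive".

No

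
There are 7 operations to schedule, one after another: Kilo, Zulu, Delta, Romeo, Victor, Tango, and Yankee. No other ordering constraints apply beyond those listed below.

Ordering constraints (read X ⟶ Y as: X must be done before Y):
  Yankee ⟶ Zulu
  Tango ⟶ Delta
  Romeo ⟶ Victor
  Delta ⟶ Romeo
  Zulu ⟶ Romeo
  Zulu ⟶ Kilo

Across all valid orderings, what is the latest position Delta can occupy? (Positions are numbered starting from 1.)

Following every chain forward from Delta, the operations that must come later are Romeo, Victor — 2 of them.
With 2 mandatory successors out of 7 operations total, the latest slot for Delta is 7−2 = 5, and it's reachable by doing all non-successors before Delta.

5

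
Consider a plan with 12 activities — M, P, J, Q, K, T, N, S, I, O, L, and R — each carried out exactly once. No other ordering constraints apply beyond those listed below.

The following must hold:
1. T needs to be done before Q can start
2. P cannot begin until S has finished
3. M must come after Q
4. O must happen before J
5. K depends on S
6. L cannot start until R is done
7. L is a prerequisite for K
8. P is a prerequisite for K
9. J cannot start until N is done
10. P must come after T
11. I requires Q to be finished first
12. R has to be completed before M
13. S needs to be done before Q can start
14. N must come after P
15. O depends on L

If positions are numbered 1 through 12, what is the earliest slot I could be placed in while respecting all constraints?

Working backwards through the constraints from I, its full set of required predecessors is Q, T, S — 3 of them.
With 3 mandatory predecessors, the earliest I can sit is position 3+1 = 4, and placing just those 3 first achieves it.

4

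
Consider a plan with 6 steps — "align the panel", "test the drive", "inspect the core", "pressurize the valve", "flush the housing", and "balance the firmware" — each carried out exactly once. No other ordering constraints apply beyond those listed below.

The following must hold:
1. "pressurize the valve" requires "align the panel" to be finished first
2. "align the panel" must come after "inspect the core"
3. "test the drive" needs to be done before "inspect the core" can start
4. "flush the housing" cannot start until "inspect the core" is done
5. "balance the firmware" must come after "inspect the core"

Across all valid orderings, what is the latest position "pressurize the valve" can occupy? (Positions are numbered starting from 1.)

6

Nothing depends on "pressurize the valve", so it can be the final step, position 6.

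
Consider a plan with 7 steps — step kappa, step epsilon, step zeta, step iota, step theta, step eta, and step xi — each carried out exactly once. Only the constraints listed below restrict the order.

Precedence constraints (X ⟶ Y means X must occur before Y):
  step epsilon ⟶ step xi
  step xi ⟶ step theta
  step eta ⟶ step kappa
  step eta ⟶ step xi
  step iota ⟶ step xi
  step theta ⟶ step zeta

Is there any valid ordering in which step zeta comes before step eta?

No

There is a dependency chain step eta → step xi → step theta → step zeta, so step zeta always comes after step eta.
Hence step zeta can never be scheduled before step eta.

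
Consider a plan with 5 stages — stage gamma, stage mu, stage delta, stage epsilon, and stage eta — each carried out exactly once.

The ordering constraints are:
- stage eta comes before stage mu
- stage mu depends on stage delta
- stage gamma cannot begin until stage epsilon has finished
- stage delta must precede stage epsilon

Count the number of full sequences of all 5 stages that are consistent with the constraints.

The stages with no prerequisites are stage delta, stage eta; any of them can be placed first.
Counting all ways to extend the partial order to a total order gives 9.

9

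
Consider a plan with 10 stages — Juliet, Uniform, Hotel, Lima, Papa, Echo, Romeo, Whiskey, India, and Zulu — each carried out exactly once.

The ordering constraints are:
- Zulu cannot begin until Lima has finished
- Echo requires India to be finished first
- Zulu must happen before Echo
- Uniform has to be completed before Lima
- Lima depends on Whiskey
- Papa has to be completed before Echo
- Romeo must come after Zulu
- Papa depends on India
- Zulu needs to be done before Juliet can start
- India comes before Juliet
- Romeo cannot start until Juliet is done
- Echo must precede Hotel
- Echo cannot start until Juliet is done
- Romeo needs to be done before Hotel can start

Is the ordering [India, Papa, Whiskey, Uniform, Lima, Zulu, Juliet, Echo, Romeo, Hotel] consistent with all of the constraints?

Checking each listed constraint against this order: for instance, India is in position 1 and Echo in position 8, so that constraint holds — and the remaining constraints check out the same way.

Yes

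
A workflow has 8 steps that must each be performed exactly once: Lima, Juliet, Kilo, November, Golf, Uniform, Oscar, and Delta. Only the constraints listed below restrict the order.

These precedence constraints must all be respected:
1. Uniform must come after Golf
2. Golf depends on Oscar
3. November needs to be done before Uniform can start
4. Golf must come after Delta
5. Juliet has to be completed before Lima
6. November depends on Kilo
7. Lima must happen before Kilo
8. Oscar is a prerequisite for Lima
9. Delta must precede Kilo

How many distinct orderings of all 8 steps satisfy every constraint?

32

The steps with no prerequisites are Juliet, Oscar, Delta; any of them can be placed first.
Counting all ways to extend the partial order to a total order gives 32.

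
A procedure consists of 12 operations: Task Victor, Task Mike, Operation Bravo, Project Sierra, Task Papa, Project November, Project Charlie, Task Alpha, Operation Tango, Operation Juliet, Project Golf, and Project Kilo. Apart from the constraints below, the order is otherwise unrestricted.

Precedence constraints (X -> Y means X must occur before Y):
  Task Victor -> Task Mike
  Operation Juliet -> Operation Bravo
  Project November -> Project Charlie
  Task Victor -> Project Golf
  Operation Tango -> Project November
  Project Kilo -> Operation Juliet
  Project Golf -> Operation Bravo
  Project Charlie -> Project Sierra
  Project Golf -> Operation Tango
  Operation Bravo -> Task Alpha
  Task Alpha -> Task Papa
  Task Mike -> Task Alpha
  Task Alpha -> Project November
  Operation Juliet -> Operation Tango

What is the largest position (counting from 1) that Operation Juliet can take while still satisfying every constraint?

5

Following every chain forward from Operation Juliet, the operations that must come later are Operation Bravo, Project Sierra, Task Papa, Project November, Project Charlie, Task Alpha, Operation Tango — 7 of them.
So at least 7 operations follow Operation Juliet, putting Operation Juliet no later than position 5. That position is achievable by scheduling everything else first.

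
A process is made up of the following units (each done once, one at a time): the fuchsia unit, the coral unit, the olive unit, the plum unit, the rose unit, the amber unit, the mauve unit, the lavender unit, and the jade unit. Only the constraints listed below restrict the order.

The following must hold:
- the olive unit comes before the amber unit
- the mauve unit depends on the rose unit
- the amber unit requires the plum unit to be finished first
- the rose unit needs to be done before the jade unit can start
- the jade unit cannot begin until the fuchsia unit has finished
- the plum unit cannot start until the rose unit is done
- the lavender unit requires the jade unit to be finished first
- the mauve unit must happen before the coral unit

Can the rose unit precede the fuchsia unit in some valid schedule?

Yes

Nothing in the constraints forces the fuchsia unit before the rose unit — there is no chain from the fuchsia unit to the rose unit.
That means at least one valid schedule has the rose unit before the fuchsia unit.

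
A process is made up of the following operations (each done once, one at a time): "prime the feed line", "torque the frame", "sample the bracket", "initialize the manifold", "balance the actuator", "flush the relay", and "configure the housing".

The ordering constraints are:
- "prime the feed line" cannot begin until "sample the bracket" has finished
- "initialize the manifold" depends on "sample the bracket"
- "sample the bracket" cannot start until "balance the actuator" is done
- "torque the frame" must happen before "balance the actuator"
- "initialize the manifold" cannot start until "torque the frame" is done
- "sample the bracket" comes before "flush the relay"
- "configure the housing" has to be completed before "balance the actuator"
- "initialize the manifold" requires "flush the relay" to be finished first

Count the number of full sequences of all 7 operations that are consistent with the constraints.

6

The operations with no prerequisites are "torque the frame", "configure the housing"; any of them can be placed first.
Systematically extending each partial ordering one operation at a time and counting, there are 6 complete orderings.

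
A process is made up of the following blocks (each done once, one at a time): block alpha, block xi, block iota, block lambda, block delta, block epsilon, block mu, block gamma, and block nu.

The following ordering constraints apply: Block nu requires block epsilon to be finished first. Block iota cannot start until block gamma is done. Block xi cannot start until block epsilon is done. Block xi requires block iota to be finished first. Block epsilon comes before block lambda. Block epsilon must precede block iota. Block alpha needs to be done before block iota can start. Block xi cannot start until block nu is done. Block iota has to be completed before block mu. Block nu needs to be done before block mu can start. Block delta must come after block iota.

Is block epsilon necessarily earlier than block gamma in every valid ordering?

Nothing in the constraints links block epsilon and block gamma; they are unordered relative to each other.
So block epsilon can come before block gamma or after — it is not forced.

No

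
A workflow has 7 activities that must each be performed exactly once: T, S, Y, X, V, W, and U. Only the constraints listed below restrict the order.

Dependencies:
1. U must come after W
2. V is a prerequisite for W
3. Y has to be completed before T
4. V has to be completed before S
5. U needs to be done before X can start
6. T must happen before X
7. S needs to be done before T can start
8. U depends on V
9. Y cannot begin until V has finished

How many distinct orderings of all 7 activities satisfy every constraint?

20

Only V has no prerequisites, so it must go first.
Systematically extending each partial ordering one activity at a time and counting, there are 20 complete orderings.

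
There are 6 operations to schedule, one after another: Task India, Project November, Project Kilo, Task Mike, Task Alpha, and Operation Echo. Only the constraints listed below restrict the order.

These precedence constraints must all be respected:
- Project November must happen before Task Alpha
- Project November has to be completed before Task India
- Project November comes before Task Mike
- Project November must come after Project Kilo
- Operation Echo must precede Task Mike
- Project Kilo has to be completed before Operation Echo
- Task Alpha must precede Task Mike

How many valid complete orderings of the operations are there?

11

Only Project Kilo has no prerequisites, so it must go first.
Counting all ways to extend the partial order to a total order gives 11.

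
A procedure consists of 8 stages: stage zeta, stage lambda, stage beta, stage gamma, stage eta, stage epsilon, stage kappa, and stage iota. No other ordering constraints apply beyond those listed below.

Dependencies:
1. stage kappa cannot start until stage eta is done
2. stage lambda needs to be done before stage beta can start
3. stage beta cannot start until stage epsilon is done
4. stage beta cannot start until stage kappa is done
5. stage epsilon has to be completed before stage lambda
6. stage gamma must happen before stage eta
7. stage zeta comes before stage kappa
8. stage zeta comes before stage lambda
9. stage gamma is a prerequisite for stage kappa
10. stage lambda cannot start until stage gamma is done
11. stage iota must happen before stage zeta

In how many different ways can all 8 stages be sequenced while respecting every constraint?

The stages with no prerequisites are stage gamma, stage epsilon, stage iota; any of them can be placed first.
Counting all ways to extend the partial order to a total order gives 78.

78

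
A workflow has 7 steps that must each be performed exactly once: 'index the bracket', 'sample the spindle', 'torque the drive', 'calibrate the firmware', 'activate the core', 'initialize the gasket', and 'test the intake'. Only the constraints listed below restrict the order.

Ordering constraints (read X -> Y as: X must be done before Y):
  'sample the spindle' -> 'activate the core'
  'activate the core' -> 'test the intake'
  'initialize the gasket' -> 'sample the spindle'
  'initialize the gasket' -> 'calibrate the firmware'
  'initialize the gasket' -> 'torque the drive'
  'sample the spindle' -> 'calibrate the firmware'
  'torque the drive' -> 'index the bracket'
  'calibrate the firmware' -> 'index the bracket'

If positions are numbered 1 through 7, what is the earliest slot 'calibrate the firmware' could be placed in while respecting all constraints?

The steps that are forced before 'calibrate the firmware', directly or transitively, are 'sample the spindle', 'initialize the gasket'. That's 2 steps.
With 2 mandatory predecessors, the earliest 'calibrate the firmware' can sit is position 2+1 = 3, and placing just those 2 first achieves it.

3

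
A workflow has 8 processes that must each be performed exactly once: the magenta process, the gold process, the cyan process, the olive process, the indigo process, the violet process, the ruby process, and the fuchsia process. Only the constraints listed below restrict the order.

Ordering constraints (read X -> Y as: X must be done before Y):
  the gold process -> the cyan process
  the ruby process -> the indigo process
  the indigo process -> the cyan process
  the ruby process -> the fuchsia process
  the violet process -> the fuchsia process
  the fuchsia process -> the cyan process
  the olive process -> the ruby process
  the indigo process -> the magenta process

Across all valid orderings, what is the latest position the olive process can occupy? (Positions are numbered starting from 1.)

Every process that must follow the olive process has to come after it. Tracing all chains starting from the olive process, those processes are: the magenta process, the cyan process, the indigo process, the ruby process, the fuchsia process — 5 in total.
With 5 mandatory successors out of 8 processes total, the latest slot for the olive process is 8−5 = 3, and it's reachable by doing all non-successors before the olive process.

3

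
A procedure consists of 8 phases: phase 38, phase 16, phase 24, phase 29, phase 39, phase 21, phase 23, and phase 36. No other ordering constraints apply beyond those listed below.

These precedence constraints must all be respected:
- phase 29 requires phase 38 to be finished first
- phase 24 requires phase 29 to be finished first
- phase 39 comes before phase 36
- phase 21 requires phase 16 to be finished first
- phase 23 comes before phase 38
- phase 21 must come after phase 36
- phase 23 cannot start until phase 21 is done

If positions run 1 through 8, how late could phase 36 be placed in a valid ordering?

3

Following every chain forward from phase 36, the phases that must come later are phase 38, phase 24, phase 29, phase 21, phase 23 — 5 of them.
With 5 mandatory successors out of 8 phases total, the latest slot for phase 36 is 8−5 = 3, and it's reachable by doing all non-successors before phase 36.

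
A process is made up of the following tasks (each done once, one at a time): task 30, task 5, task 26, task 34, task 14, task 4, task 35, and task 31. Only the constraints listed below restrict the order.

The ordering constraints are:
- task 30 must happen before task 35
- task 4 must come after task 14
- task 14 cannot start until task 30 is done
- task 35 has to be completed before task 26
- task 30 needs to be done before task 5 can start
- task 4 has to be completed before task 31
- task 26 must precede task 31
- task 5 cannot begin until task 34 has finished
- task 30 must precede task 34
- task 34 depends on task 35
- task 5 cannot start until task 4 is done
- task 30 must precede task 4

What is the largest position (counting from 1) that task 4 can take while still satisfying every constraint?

The tasks that are forced after task 4, directly or by a chain of constraints, are task 5, task 31. That's 2 tasks.
So at least 2 tasks follow task 4, putting task 4 no later than position 6. That position is achievable by scheduling everything else first.

6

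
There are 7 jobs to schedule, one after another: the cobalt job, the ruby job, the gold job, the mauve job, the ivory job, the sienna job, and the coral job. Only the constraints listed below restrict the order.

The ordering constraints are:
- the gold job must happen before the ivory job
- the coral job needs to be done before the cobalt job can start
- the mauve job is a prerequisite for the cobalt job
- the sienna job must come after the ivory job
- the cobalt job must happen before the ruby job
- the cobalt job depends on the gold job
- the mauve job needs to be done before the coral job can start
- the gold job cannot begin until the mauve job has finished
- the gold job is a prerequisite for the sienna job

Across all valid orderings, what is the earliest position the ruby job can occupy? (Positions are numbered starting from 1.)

5

The jobs that are forced before the ruby job, directly or transitively, are the cobalt job, the gold job, the mauve job, the coral job. That's 4 jobs.
With 4 mandatory predecessors, the earliest the ruby job can sit is position 4+1 = 5, and placing just those 4 first achieves it.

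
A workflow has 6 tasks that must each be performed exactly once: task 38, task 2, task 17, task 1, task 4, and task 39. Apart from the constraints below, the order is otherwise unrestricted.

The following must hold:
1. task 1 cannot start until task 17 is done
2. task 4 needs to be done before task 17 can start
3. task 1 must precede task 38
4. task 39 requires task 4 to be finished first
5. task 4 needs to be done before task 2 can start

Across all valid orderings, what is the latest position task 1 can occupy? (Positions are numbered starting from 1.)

Following the constraints forward from task 1, its only required successor is task 38.
So at least 1 task follows task 1, putting task 1 no later than position 5. That position is achievable by scheduling everything else first.

5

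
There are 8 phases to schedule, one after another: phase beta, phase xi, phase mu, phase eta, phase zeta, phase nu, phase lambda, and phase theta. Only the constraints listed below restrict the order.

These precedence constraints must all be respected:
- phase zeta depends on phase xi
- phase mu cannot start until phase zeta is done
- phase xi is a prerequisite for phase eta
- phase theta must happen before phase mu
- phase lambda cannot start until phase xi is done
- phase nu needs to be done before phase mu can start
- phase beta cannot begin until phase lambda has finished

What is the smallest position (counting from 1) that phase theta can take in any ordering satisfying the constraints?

Phase theta has no prerequisites at all, so it can go in position 1.

1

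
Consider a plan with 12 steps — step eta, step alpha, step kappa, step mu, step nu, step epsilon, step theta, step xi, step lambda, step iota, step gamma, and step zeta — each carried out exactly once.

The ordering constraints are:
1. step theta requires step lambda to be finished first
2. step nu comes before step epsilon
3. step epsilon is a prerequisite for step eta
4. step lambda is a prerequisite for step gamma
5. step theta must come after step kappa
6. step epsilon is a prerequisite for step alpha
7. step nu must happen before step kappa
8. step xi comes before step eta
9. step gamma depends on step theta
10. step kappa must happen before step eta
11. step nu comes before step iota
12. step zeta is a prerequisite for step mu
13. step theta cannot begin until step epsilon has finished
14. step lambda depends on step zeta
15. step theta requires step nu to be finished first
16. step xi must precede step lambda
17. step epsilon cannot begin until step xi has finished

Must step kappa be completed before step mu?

No

No chain of constraints connects step kappa to step mu in either direction.
A valid ordering placing step mu before step kappa exists, so the answer is no.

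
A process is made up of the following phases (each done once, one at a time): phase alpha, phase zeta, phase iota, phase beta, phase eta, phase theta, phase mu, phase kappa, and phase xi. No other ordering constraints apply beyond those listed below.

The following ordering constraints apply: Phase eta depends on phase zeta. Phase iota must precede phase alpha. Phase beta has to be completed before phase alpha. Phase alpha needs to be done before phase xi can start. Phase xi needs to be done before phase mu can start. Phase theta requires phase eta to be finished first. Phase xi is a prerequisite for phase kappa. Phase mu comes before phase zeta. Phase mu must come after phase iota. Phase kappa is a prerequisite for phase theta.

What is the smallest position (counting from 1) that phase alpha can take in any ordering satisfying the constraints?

Working backwards through the constraints from phase alpha, its full set of required predecessors is phase iota, phase beta — 2 of them.
With 2 mandatory predecessors, the earliest phase alpha can sit is position 2+1 = 3, and placing just those 2 first achieves it.

3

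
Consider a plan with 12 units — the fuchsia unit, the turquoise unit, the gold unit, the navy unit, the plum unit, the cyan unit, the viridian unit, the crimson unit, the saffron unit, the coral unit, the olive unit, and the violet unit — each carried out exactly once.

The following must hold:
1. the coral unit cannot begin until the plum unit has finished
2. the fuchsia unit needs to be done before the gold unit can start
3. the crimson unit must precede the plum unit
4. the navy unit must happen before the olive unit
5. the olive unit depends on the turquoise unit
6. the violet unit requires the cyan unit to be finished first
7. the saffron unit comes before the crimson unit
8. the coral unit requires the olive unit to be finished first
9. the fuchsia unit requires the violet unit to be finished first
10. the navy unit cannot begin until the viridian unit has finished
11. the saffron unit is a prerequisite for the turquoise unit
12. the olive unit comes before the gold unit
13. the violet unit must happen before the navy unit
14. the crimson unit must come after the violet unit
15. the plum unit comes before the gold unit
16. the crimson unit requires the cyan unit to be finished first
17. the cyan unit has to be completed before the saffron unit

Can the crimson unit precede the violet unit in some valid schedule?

There is a dependency chain the violet unit → the crimson unit, so the crimson unit always comes after the violet unit.
So no valid ordering can have the crimson unit before the violet unit.

No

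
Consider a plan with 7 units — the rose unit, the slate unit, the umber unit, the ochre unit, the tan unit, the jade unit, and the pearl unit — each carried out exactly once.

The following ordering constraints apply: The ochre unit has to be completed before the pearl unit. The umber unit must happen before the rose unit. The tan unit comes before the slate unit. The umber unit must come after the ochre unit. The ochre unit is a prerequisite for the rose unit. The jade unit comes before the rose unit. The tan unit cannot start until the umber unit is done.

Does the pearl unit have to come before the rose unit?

No

Nothing in the constraints links the pearl unit and the rose unit; they are unordered relative to each other.
There exist valid orderings with the rose unit before the pearl unit, so the pearl unit is not required to come first.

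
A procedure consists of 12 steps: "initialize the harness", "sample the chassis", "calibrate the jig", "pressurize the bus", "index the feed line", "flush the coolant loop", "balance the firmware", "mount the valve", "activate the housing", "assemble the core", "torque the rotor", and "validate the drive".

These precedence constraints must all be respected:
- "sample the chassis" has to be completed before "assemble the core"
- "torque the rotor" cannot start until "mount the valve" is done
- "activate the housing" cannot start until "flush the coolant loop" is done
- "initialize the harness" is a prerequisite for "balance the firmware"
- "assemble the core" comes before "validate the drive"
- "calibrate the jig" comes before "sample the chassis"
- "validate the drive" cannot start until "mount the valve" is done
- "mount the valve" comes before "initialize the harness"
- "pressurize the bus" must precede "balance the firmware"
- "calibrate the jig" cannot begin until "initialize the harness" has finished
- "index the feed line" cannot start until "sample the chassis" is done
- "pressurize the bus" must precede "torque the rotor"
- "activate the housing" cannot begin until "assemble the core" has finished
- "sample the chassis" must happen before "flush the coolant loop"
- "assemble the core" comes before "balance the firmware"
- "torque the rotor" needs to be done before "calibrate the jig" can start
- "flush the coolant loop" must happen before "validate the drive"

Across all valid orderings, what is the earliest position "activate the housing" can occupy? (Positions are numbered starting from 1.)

The steps that are forced before "activate the housing", directly or transitively, are "initialize the harness", "sample the chassis", "calibrate the jig", "pressurize the bus", "flush the coolant loop", "mount the valve", "assemble the core", "torque the rotor". That's 8 steps.
So at minimum 8 steps come before "activate the housing", putting "activate the housing" no earlier than position 9. That position is achievable by scheduling exactly those predecessors first.

9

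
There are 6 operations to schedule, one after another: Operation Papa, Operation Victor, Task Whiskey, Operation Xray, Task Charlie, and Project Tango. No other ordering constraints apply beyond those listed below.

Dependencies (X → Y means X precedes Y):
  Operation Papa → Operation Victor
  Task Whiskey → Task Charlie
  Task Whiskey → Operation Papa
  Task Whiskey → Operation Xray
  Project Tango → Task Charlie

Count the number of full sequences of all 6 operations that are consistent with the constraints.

The operations with no prerequisites are Task Whiskey, Project Tango; any of them can be placed first.
Enumerating by repeatedly choosing an available operation (one whose prerequisites are all placed) gives 42 distinct complete orderings.

42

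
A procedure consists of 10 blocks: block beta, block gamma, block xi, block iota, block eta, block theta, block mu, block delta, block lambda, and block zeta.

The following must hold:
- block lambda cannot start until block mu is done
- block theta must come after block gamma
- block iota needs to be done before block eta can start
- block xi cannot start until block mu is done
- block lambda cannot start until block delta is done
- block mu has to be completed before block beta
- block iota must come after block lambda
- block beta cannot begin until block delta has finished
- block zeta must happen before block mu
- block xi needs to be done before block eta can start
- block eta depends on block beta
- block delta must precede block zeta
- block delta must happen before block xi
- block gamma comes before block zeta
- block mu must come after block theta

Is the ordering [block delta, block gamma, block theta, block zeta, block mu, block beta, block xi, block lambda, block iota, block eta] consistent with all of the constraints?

Yes

Checking each listed constraint against this order: for instance, block delta is in position 1 and block lambda in position 8, so that constraint holds — and the remaining constraints check out the same way.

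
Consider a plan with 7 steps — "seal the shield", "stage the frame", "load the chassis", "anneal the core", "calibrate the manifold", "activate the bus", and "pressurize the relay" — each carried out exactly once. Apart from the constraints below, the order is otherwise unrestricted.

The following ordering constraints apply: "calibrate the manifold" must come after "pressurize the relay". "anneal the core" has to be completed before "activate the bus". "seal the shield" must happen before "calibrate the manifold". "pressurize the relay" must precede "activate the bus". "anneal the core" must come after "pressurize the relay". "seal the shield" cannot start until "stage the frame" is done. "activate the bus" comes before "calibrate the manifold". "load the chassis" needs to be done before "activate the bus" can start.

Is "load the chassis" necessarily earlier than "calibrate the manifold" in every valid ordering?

Yes

There is a constraint chain "load the chassis" → "activate the bus" → "calibrate the manifold".
Hence "load the chassis" necessarily comes before "calibrate the manifold".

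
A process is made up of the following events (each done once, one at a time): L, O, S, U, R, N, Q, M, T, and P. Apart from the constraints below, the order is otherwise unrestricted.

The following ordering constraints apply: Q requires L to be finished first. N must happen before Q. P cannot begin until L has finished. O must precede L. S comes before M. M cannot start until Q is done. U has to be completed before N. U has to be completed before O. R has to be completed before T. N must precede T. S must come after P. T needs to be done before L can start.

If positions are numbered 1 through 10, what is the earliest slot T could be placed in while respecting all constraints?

4

Working backwards through the constraints from T, its full set of required predecessors is U, R, N — 3 of them.
So at minimum 3 events come before T, putting T no earlier than position 4. That position is achievable by scheduling exactly those predecessors first.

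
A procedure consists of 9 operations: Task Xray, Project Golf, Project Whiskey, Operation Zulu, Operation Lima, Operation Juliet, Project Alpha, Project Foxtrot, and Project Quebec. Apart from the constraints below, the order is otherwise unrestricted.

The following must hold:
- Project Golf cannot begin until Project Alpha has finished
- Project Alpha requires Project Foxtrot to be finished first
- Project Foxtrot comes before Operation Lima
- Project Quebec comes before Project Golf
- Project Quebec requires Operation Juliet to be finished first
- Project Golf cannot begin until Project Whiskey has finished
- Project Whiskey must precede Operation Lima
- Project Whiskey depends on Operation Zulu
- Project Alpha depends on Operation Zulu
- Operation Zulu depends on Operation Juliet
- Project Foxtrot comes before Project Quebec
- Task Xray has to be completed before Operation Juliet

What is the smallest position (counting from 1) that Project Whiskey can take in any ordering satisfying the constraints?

Every operation that must precede Project Whiskey has to come before it. Tracing all chains that end at Project Whiskey, those operations are: Task Xray, Operation Zulu, Operation Juliet — 3 in total.
So at minimum 3 operations come before Project Whiskey, putting Project Whiskey no earlier than position 4. That position is achievable by scheduling exactly those predecessors first.

4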